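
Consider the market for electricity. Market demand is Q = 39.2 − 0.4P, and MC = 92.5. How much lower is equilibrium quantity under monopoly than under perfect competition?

Inverting demand: P = 98 − 2.5Q.
Perfect competition: P = MC = 92.5, so 98 − 2.5Q = 92.5 and Q = 2.2.
The monopolist equates marginal revenue to marginal cost: 98 − 5Q = 92.5, so Q = 1.1. From demand, P = 95.25.
Change in equilibrium quantity: 1.1 − 2.2 = −1.1.

Q falls by 1.1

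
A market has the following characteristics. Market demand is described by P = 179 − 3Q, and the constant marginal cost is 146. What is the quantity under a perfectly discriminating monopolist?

Q = 11

With perfect price discrimination, output is the efficient level Q = 11 (where demand meets MC), but every buyer pays their willingness to pay: CS = 0 and PS = total surplus.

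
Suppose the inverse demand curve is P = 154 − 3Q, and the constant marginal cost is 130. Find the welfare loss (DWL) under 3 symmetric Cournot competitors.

DWL = 6

Under competition P = MC = 130, so Q = (154 − 130)/3 = 8.
In a 3-firm Cournot equilibrium, symmetry and the first-order condition give q = (154 − 130)/(12) = 2. So Q = 6 and P = 136.
DWL is the triangle between Q = 6 and Q = 8: ½·(8 − 6)·(136 − 130) = 6.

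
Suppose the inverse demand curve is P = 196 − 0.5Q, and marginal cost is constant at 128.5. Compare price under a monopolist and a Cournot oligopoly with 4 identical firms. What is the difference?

The monopolist equates marginal revenue to marginal cost: 196 − Q = 128.5, so Q = 67.5. From demand, P = 162.25.
In a 4-firm Cournot equilibrium, symmetry and the first-order condition give q = (196 − 128.5)/(2.5) = 27. So Q = 108 and P = 142.
Change in price: 142 − 162.25 = −20.25.

P falls by 20.25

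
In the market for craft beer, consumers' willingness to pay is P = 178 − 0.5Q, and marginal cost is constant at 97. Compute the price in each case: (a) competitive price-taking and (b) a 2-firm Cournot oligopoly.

Competition: P = 97; Cournot: P = 124

Perfect competition: P = MC = 97, so 178 − 0.5Q = 97 and Q = 162.
Cournot with 2 identical firms: the symmetric best-response condition is 178 − 1.5q = 97. Each firm produces q = 54, total output Q = 108, price P = 124.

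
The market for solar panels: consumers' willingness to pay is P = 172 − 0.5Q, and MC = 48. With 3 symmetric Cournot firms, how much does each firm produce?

In a 3-firm Cournot equilibrium, symmetry and the first-order condition give q = (172 − 48)/(2) = 62. So Q = 186 and P = 79.

q_i = 62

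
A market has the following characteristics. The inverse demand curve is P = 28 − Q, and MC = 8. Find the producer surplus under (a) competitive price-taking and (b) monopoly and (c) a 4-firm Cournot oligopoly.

Competition: PS = 0; Monopoly: PS = 100; Cournot: PS = 64

Under competition P = MC = 8, so Q = (28 − 8)/1 = 20.
PS = (8 − 8)·20 = 0.
The monopolist equates marginal revenue to marginal cost: 28 − 2Q = 8, so Q = 10. From demand, P = 18.
PS = (18 − 8)·10 = 100.
Cournot with 4 identical firms: the symmetric best-response condition is 28 − 5q = 8. Each firm produces q = 4, total output Q = 16, price P = 12.
PS = (12 − 8)·16 = 64.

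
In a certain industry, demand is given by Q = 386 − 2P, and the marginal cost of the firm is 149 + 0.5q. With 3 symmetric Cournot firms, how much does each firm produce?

q_i = 17.6

Inverting demand: P = 193 − 0.5Q.
With 3 symmetric Cournot firms, each firm's FOC gives 193 − 2q = 149 + 0.5q, so q = 17.6, Q = 3·17.6 = 52.8, and P = 166.6.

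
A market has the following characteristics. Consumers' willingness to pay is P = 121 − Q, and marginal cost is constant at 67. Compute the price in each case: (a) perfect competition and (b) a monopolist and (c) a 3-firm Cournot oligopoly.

Competition: P = 67; Monopoly: P = 94; Cournot: P = 80.5

Competitive firms price at marginal cost: P = 67, giving Q = 54.
The monopolist equates marginal revenue to marginal cost: 121 − 2Q = 67, so Q = 27. From demand, P = 94.
In a 3-firm Cournot equilibrium, symmetry and the first-order condition give q = (121 − 67)/(4) = 13.5. So Q = 40.5 and P = 80.5.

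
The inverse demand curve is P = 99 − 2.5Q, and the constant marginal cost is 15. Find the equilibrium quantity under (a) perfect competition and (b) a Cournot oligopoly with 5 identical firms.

Under competition P = MC = 15, so Q = (99 − 15)/2.5 = 33.6.
Cournot with 5 identical firms: the symmetric best-response condition is 99 − 15q = 15. Each firm produces q = 5.6, total output Q = 28, price P = 29.

Competition: Q = 33.6; Cournot: Q = 28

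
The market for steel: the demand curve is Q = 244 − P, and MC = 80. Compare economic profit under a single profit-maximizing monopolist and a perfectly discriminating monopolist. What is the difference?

Inverting demand: P = 244 − Q.
Monopoly sets MR = MC: 244 − 2Q = 80 ⇒ Q = 82, P = 244 − 82 = 162.
Profit = (162 − 80)·82 = 6724.
A perfectly discriminating monopolist sells every unit with P(Q) ≥ MC(Q), so output equals the competitive quantity Q = 164. Each buyer pays their reservation price, so CS = 0 and the firm captures all surplus.
PS equals the full surplus area, 13448. Profit = 13448 = 13448.
Change in economic profit: 13448 − 6724 = 6724.

Economic profit rises by 6724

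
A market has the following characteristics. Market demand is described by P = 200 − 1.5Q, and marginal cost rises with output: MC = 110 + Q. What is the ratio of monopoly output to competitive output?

Monopoly sets MR = MC: 200 − 3Q = 110 + Q ⇒ Q = 22.5, P = 200 − 1.5·22.5 = 166.25.
Under competition P = MC: 200 − 1.5Q = 110 + Q ⇒ Q = 36, P = 146.
Ratio Q_m/Q_c = 22.5/36 = 0.625.

Q_m/Q_c = 0.625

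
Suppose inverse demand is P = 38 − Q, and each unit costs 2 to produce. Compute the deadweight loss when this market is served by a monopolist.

Perfect competition: P = MC = 2, so 38 − Q = 2 and Q = 36.
A monopolist chooses Q where MR = MC. MR = 38 − 2Q; setting this equal to 2 gives Q = 18 and P = 20.
DWL is the triangle between Q = 18 and Q = 36: ½·(36 − 18)·(20 − 2) = 162.

DWL = 162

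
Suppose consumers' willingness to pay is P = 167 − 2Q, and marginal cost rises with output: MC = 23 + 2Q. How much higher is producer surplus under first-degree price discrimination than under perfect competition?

Under competition P = MC: 167 − 2Q = 23 + 2Q ⇒ Q = 36, P = 95.
PS = P·Q − VC(Q) = 95·36 − (23·36 + ½·2·36²) = 1296.
With perfect price discrimination, output is the efficient level Q = 36 (where demand meets MC), but every buyer pays their willingness to pay: CS = 0 and PS = total surplus.
PS = ½·(167 − 23)·36 = 2592.
Change in producer surplus: 2592 − 1296 = 1296.

PS rises by 1296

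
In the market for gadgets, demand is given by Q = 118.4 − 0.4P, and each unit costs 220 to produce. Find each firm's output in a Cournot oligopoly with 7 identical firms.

Inverting demand: P = 296 − 2.5Q.
In a 7-firm Cournot equilibrium, symmetry and the first-order condition give q = (296 − 220)/(20) = 3.8. So Q = 26.6 and P = 229.5.

q_i = 3.8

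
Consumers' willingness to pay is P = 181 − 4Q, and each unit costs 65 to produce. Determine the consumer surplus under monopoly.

CS = 420.5

The monopolist equates marginal revenue to marginal cost: 181 − 8Q = 65, so Q = 14.5. From demand, P = 123.
CS = ½·(181 − 123)·14.5 = 420.5.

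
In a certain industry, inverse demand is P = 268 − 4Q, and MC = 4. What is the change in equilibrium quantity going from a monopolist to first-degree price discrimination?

A monopolist chooses Q where MR = MC. MR = 268 − 8Q; setting this equal to 4 gives Q = 33 and P = 136.
With perfect price discrimination, output is the efficient level Q = 66 (where demand meets MC), but every buyer pays their willingness to pay: CS = 0 and PS = total surplus.
Change in equilibrium quantity: 66 − 33 = 33.

Q rises by 33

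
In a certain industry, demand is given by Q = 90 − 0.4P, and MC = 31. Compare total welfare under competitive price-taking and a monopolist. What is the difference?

Inverting demand: P = 225 − 2.5Q.
Perfect competition: P = MC = 31, so 225 − 2.5Q = 31 and Q = 77.6.
CS = ½·(225 − 31)·77.6 = 7527.2; PS = (31 − 31)·77.6 = 0; TS = 7527.2.
A monopolist chooses Q where MR = MC. MR = 225 − 5Q; setting this equal to 31 gives Q = 38.8 and P = 128.
CS = ½·(225 − 128)·38.8 = 1881.8; PS = (128 − 31)·38.8 = 3763.6; TS = 5645.4.
Change in total welfare: 5645.4 − 7527.2 = −1881.8.

Total welfare falls by 1881.8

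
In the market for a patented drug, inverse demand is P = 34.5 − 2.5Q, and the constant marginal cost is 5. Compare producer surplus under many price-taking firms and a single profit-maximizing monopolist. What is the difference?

Perfect competition: P = MC = 5, so 34.5 − 2.5Q = 5 and Q = 11.8.
PS = (5 − 5)·11.8 = 0.
Monopoly sets MR = MC: 34.5 − 5Q = 5 ⇒ Q = 5.9, P = 34.5 − 2.5·5.9 = 19.75.
PS = (19.75 − 5)·5.9 = 87.025.
Change in producer surplus: 87.025 − 0 = 87.025.

PS rises by 87.025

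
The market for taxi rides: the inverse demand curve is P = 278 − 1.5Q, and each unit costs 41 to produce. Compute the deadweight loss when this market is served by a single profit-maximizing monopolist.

DWL = 4680.75

Under competition P = MC = 41, so Q = (278 − 41)/1.5 = 158.
Monopoly sets MR = MC: 278 − 3Q = 41 ⇒ Q = 79, P = 278 − 1.5·79 = 159.5.
DWL is the triangle between Q = 79 and Q = 158: ½·(158 − 79)·(159.5 − 41) = 4680.75.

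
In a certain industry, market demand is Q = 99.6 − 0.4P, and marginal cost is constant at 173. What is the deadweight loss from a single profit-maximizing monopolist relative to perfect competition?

Inverting demand: P = 249 − 2.5Q.
Perfect competition: P = MC = 173, so 249 − 2.5Q = 173 and Q = 30.4.
A monopolist chooses Q where MR = MC. MR = 249 − 5Q; setting this equal to 173 gives Q = 15.2 and P = 211.
DWL is the triangle between Q = 15.2 and Q = 30.4: ½·(30.4 − 15.2)·(211 − 173) = 288.8.

DWL = 288.8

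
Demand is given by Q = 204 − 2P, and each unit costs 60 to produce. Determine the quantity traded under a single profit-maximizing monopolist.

Inverting demand: P = 102 − 0.5Q.
The monopolist equates marginal revenue to marginal cost: 102 − Q = 60, so Q = 42. From demand, P = 81.

Q = 42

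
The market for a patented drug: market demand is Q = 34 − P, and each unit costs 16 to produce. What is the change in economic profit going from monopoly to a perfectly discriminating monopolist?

π rises by 81

Inverting demand: P = 34 − Q.
The monopolist equates marginal revenue to marginal cost: 34 − 2Q = 16, so Q = 9. From demand, P = 25.
Profit = (25 − 16)·9 = 81.
A perfectly discriminating monopolist sells every unit with P(Q) ≥ MC(Q), so output equals the competitive quantity Q = 18. Each buyer pays their reservation price, so CS = 0 and the firm captures all surplus.
PS equals the full surplus area, 162. Profit = 162 = 162.
Change in economic profit: 162 − 81 = 81.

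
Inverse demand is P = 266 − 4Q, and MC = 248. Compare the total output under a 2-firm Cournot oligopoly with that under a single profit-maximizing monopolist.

Cournot: Q = 3; Monopoly: Q = 2.25

With 2 symmetric Cournot firms, each firm's FOC gives 266 − 12q = 248, so q = 1.5, Q = 2·1.5 = 3, and P = 254.
The monopolist equates marginal revenue to marginal cost: 266 − 8Q = 248, so Q = 2.25. From demand, P = 257.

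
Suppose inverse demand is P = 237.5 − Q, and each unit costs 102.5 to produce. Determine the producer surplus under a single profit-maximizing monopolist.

Monopoly sets MR = MC: 237.5 − 2Q = 102.5 ⇒ Q = 67.5, P = 237.5 − 67.5 = 170.
PS = (170 − 102.5)·67.5 = 4556.25.

PS = 4556.25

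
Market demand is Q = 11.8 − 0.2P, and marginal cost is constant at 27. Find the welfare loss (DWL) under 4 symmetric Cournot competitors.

Inverting demand: P = 59 − 5Q.
Under competition P = MC = 27, so Q = (59 − 27)/5 = 6.4.
In a 4-firm Cournot equilibrium, symmetry and the first-order condition give q = (59 − 27)/(25) = 1.28. So Q = 5.12 and P = 33.4.
DWL is the triangle between Q = 5.12 and Q = 6.4: ½·(6.4 − 5.12)·(33.4 − 27) = 4.096.

DWL = 4.096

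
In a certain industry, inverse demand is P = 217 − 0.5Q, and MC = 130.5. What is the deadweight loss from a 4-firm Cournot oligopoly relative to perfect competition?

DWL = 299.29

Under competition P = MC = 130.5, so Q = (217 − 130.5)/0.5 = 173.
In a 4-firm Cournot equilibrium, symmetry and the first-order condition give q = (217 − 130.5)/(2.5) = 34.6. So Q = 138.4 and P = 147.8.
DWL is the triangle between Q = 138.4 and Q = 173: ½·(173 − 138.4)·(147.8 − 130.5) = 299.29.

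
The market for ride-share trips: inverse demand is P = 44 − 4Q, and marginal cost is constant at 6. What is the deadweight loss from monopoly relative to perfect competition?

DWL = 45.125

Perfect competition: P = MC = 6, so 44 − 4Q = 6 and Q = 9.5.
The monopolist equates marginal revenue to marginal cost: 44 − 8Q = 6, so Q = 4.75. From demand, P = 25.
DWL is the triangle between Q = 4.75 and Q = 9.5: ½·(9.5 − 4.75)·(25 − 6) = 45.125.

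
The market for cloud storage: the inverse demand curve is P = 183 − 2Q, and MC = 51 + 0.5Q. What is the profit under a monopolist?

Profit = 1936

The monopolist equates marginal revenue to marginal cost: 183 − 4Q = 51 + 0.5Q, so Q = 88/3. From demand, P = 373/3.
Profit = 373/3·88/3 − (51·88/3 + ½·0.5·(88/3)²) = 1936.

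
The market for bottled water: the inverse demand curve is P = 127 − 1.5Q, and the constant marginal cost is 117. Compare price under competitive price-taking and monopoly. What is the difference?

Price rises by 5

Under competition P = MC = 117, so Q = (127 − 117)/1.5 = 20/3.
A monopolist chooses Q where MR = MC. MR = 127 − 3Q; setting this equal to 117 gives Q = 10/3 and P = 122.
Change in price: 122 − 117 = 5.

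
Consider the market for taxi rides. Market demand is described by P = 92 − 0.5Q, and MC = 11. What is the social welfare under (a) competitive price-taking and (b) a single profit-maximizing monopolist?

Perfect competition: P = MC = 11, so 92 − 0.5Q = 11 and Q = 162.
CS = ½·(92 − 11)·162 = 6561; PS = (11 − 11)·162 = 0; TS = 6561.
A monopolist chooses Q where MR = MC. MR = 92 − Q; setting this equal to 11 gives Q = 81 and P = 51.5.
CS = ½·(92 − 51.5)·81 = 1640.25; PS = (51.5 − 11)·81 = 3280.5; TS = 4920.75.

Competition: TS = 6561; Monopoly: TS = 4920.75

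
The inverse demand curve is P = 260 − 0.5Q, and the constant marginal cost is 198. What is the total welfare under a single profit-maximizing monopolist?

TS = 2883

Monopoly sets MR = MC: 260 − Q = 198 ⇒ Q = 62, P = 260 − 0.5·62 = 229.
CS = ½·(260 − 229)·62 = 961; PS = (229 − 198)·62 = 1922; TS = 2883.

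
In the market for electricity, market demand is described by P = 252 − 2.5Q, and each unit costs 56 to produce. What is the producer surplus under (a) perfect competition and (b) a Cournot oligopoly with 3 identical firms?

Under competition P = MC = 56, so Q = (252 − 56)/2.5 = 78.4.
PS = (56 − 56)·78.4 = 0.
In a 3-firm Cournot equilibrium, symmetry and the first-order condition give q = (252 − 56)/(10) = 19.6. So Q = 58.8 and P = 105.
PS = (105 − 56)·58.8 = 2881.2.

Competition: PS = 0; Cournot: PS = 2881.2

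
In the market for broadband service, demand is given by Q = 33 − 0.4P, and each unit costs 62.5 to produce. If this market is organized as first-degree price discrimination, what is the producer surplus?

Inverting demand: P = 82.5 − 2.5Q.
Under first-degree price discrimination the firm charges each unit its demand price and produces up to where P = MC, i.e. Q = 8. Consumer surplus is zero; producer surplus equals total surplus.
PS = ½·(82.5 − 62.5)·8 = 80.

PS = 80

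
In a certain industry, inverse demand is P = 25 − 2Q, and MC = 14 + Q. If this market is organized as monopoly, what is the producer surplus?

PS = 12.1

The monopolist equates marginal revenue to marginal cost: 25 − 4Q = 14 + Q, so Q = 2.2. From demand, P = 20.6.
PS = P·Q − VC(Q) = 20.6·2.2 − (14·2.2 + ½·1·2.2²) = 12.1.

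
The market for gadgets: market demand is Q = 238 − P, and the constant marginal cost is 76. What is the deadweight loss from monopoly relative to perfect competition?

Inverting demand: P = 238 − Q.
Competitive firms price at marginal cost: P = 76, giving Q = 162.
The monopolist equates marginal revenue to marginal cost: 238 − 2Q = 76, so Q = 81. From demand, P = 157.
DWL is the triangle between Q = 81 and Q = 162: ½·(162 − 81)·(157 − 76) = 3280.5.

DWL = 3280.5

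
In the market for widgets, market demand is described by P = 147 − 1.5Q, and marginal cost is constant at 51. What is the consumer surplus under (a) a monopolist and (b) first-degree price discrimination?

Monopoly: CS = 768; Perfect PD: CS = 0

A monopolist chooses Q where MR = MC. MR = 147 − 3Q; setting this equal to 51 gives Q = 32 and P = 99.
CS = ½·(147 − 99)·32 = 768.
Under first-degree price discrimination the firm charges each unit its demand price and produces up to where P = MC, i.e. Q = 64. Consumer surplus is zero; producer surplus equals total surplus.
CS = 0.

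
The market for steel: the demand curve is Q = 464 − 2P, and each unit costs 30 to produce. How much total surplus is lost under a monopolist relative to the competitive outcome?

DWL = 10201

Inverting demand: P = 232 − 0.5Q.
Competitive firms price at marginal cost: P = 30, giving Q = 404.
The monopolist equates marginal revenue to marginal cost: 232 − Q = 30, so Q = 202. From demand, P = 131.
DWL is the triangle between Q = 202 and Q = 404: ½·(404 − 202)·(131 − 30) = 10201.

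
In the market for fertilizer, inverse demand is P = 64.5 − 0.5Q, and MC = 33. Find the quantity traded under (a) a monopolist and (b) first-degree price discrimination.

A monopolist chooses Q where MR = MC. MR = 64.5 − Q; setting this equal to 33 gives Q = 31.5 and P = 48.75.
With perfect price discrimination, output is the efficient level Q = 63 (where demand meets MC), but every buyer pays their willingness to pay: CS = 0 and PS = total surplus.

Monopoly: Q = 31.5; Perfect PD: Q = 63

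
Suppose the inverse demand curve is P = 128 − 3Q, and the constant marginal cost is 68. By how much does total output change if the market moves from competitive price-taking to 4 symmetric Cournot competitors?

Under competition P = MC = 68, so Q = (128 − 68)/3 = 20.
In a 4-firm Cournot equilibrium, symmetry and the first-order condition give q = (128 − 68)/(15) = 4. So Q = 16 and P = 80.
Change in total output: 16 − 20 = −4.

Q falls by 4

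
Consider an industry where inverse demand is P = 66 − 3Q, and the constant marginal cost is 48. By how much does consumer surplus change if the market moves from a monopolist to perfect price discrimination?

CS falls by 13.5

Monopoly sets MR = MC: 66 − 6Q = 48 ⇒ Q = 3, P = 66 − 3·3 = 57.
CS = ½·(66 − 57)·3 = 13.5.
A perfectly discriminating monopolist sells every unit with P(Q) ≥ MC(Q), so output equals the competitive quantity Q = 6. Each buyer pays their reservation price, so CS = 0 and the firm captures all surplus.
CS = 0.
Change in consumer surplus: 0 − 13.5 = −13.5.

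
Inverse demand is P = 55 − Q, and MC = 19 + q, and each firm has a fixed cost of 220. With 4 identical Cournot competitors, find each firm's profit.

π_i = −166

Cournot with 4 identical firms: the symmetric best-response condition is 55 − 5q = 19 + q. Each firm produces q = 6, total output Q = 24, price P = 31.
Each firm's profit = 31·6 − (19·6 + ½·1·6²) − 220 = −166.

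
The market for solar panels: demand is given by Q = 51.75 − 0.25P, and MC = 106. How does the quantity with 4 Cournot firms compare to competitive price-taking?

Inverting demand: P = 207 − 4Q.
In a 4-firm Cournot equilibrium, symmetry and the first-order condition give q = (207 − 106)/(20) = 5.05. So Q = 20.2 and P = 126.2.
Under competition P = MC = 106, so Q = (207 − 106)/4 = 25.25.

Cournot: Q = 20.2; Competition: Q = 25.25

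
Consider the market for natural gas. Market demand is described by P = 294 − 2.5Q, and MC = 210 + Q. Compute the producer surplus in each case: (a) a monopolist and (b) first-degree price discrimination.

Monopoly sets MR = MC: 294 − 5Q = 210 + Q ⇒ Q = 14, P = 294 − 2.5·14 = 259.
PS = P·Q − VC(Q) = 259·14 − (210·14 + ½·1·14²) = 588.
A perfectly discriminating monopolist sells every unit with P(Q) ≥ MC(Q), so output equals the competitive quantity Q = 24. Each buyer pays their reservation price, so CS = 0 and the firm captures all surplus.
PS = ½·(294 − 210)·24 = 1008.

Monopoly: PS = 588; Perfect PD: PS = 1008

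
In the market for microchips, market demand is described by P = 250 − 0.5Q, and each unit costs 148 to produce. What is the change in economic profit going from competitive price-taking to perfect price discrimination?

Economic profit rises by 10404

Perfect competition: P = MC = 148, so 250 − 0.5Q = 148 and Q = 204.
Profit = (148 − 148)·204 = 0.
Under first-degree price discrimination the firm charges each unit its demand price and produces up to where P = MC, i.e. Q = 204. Consumer surplus is zero; producer surplus equals total surplus.
PS equals the full surplus area, 10404. Profit = 10404 = 10404.
Change in economic profit: 10404 − 0 = 10404.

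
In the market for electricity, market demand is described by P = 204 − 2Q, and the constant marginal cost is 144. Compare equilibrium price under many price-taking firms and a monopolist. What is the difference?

Perfect competition: P = MC = 144, so 204 − 2Q = 144 and Q = 30.
The monopolist equates marginal revenue to marginal cost: 204 − 4Q = 144, so Q = 15. From demand, P = 174.
Change in equilibrium price: 174 − 144 = 30.

P rises by 30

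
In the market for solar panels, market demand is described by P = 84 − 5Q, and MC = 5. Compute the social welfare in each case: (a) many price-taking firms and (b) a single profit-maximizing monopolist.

Under competition P = MC = 5, so Q = (84 − 5)/5 = 15.8.
CS = ½·(84 − 5)·15.8 = 624.1; PS = (5 − 5)·15.8 = 0; TS = 624.1.
The monopolist equates marginal revenue to marginal cost: 84 − 10Q = 5, so Q = 7.9. From demand, P = 44.5.
CS = ½·(84 − 44.5)·7.9 = 156.025; PS = (44.5 − 5)·7.9 = 312.05; TS = 468.075.

Competition: TS = 624.1; Monopoly: TS = 468.075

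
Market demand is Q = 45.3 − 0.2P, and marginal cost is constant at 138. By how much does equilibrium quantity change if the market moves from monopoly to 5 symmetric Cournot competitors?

Inverting demand: P = 226.5 − 5Q.
A monopolist chooses Q where MR = MC. MR = 226.5 − 10Q; setting this equal to 138 gives Q = 8.85 and P = 182.25.
In a 5-firm Cournot equilibrium, symmetry and the first-order condition give q = (226.5 − 138)/(30) = 2.95. So Q = 14.75 and P = 152.75.
Change in equilibrium quantity: 14.75 − 8.85 = 5.9.

Equilibrium quantity rises by 5.9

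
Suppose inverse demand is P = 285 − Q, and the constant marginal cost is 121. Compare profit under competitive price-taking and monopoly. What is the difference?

π rises by 6724

Perfect competition: P = MC = 121, so 285 − Q = 121 and Q = 164.
Profit = (121 − 121)·164 = 0.
The monopolist equates marginal revenue to marginal cost: 285 − 2Q = 121, so Q = 82. From demand, P = 203.
Profit = (203 − 121)·82 = 6724.
Change in profit: 6724 − 0 = 6724.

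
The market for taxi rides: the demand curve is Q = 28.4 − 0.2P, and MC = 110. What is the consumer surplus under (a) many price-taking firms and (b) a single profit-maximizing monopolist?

Inverting demand: P = 142 − 5Q.
Under competition P = MC = 110, so Q = (142 − 110)/5 = 6.4.
CS = ½·(142 − 110)·6.4 = 102.4.
Monopoly sets MR = MC: 142 − 10Q = 110 ⇒ Q = 3.2, P = 142 − 5·3.2 = 126.
CS = ½·(142 − 126)·3.2 = 25.6.

Competition: CS = 102.4; Monopoly: CS = 25.6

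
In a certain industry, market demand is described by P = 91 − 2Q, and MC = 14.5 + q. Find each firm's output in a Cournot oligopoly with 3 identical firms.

q_i = 8.5

With 3 symmetric Cournot firms, each firm's FOC gives 91 − 8q = 14.5 + q, so q = 8.5, Q = 3·8.5 = 25.5, and P = 40.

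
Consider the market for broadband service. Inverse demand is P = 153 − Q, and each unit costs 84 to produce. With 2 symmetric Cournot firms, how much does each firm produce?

q_i = 23

Cournot with 2 identical firms: the symmetric best-response condition is 153 − 3q = 84. Each firm produces q = 23, total output Q = 46, price P = 107.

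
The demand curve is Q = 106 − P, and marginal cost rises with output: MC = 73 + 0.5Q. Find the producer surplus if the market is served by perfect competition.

PS = 121

Inverting demand: P = 106 − Q.
Competitive equilibrium sets price equal to marginal cost: 106 − Q = 73 + 0.5Q, so Q = 22 and P = 84.
PS = P·Q − VC(Q) = 84·22 − (73·22 + ½·0.5·22²) = 121.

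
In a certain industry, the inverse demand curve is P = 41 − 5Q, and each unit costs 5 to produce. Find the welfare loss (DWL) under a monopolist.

DWL = 32.4

Perfect competition: P = MC = 5, so 41 − 5Q = 5 and Q = 7.2.
A monopolist chooses Q where MR = MC. MR = 41 − 10Q; setting this equal to 5 gives Q = 3.6 and P = 23.
DWL is the triangle between Q = 3.6 and Q = 7.2: ½·(7.2 − 3.6)·(23 − 5) = 32.4.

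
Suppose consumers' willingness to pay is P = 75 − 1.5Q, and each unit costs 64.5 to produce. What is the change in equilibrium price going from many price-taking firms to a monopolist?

Equilibrium price rises by 5.25

Perfect competition: P = MC = 64.5, so 75 − 1.5Q = 64.5 and Q = 7.
The monopolist equates marginal revenue to marginal cost: 75 − 3Q = 64.5, so Q = 3.5. From demand, P = 69.75.
Change in equilibrium price: 69.75 − 64.5 = 5.25.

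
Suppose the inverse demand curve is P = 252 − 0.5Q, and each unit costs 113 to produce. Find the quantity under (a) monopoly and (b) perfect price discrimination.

Monopoly: Q = 139; Perfect PD: Q = 278

Monopoly sets MR = MC: 252 − Q = 113 ⇒ Q = 139, P = 252 − 0.5·139 = 182.5.
A perfectly discriminating monopolist sells every unit with P(Q) ≥ MC(Q), so output equals the competitive quantity Q = 278. Each buyer pays their reservation price, so CS = 0 and the firm captures all surplus.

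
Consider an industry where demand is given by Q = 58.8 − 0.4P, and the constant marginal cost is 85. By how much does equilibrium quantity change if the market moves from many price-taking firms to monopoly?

Inverting demand: P = 147 − 2.5Q.
Under competition P = MC = 85, so Q = (147 − 85)/2.5 = 24.8.
A monopolist chooses Q where MR = MC. MR = 147 − 5Q; setting this equal to 85 gives Q = 12.4 and P = 116.
Change in equilibrium quantity: 12.4 − 24.8 = −12.4.

Equilibrium quantity falls by 12.4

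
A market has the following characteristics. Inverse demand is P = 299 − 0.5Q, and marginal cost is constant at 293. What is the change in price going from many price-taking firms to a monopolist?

Perfect competition: P = MC = 293, so 299 − 0.5Q = 293 and Q = 12.
Monopoly sets MR = MC: 299 − Q = 293 ⇒ Q = 6, P = 299 − 0.5·6 = 296.
Change in price: 296 − 293 = 3.

P rises by 3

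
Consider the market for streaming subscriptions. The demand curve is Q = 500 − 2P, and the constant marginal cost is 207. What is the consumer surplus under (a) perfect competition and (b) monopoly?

Competition: CS = 1849; Monopoly: CS = 462.25

Inverting demand: P = 250 − 0.5Q.
Competitive firms price at marginal cost: P = 207, giving Q = 86.
CS = ½·(250 − 207)·86 = 1849.
The monopolist equates marginal revenue to marginal cost: 250 − Q = 207, so Q = 43. From demand, P = 228.5.
CS = ½·(250 − 228.5)·43 = 462.25.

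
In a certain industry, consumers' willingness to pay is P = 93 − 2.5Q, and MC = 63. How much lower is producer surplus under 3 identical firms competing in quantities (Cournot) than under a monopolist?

Monopoly sets MR = MC: 93 − 5Q = 63 ⇒ Q = 6, P = 93 − 2.5·6 = 78.
PS = (78 − 63)·6 = 90.
In a 3-firm Cournot equilibrium, symmetry and the first-order condition give q = (93 − 63)/(10) = 3. So Q = 9 and P = 70.5.
PS = (70.5 − 63)·9 = 67.5.
Change in producer surplus: 67.5 − 90 = −22.5.

Producer surplus falls by 22.5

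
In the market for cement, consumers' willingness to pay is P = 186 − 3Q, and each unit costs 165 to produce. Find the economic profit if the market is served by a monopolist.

The monopolist equates marginal revenue to marginal cost: 186 − 6Q = 165, so Q = 3.5. From demand, P = 175.5.
Profit = (175.5 − 165)·3.5 = 36.75.

Profit = 36.75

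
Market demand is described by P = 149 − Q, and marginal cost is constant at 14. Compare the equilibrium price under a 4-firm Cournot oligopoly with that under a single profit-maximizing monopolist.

Cournot with 4 identical firms: the symmetric best-response condition is 149 − 5q = 14. Each firm produces q = 27, total output Q = 108, price P = 41.
The monopolist equates marginal revenue to marginal cost: 149 − 2Q = 14, so Q = 67.5. From demand, P = 81.5.

Cournot: P = 41; Monopoly: P = 81.5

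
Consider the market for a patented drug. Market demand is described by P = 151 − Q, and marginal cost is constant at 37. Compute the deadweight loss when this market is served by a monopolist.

DWL = 1624.5

Under competition P = MC = 37, so Q = (151 − 37)/1 = 114.
A monopolist chooses Q where MR = MC. MR = 151 − 2Q; setting this equal to 37 gives Q = 57 and P = 94.
DWL is the triangle between Q = 57 and Q = 114: ½·(114 − 57)·(94 − 37) = 1624.5.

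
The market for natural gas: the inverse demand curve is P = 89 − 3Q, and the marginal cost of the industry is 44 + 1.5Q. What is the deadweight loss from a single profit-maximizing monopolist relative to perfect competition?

Competitive equilibrium sets price equal to marginal cost: 89 − 3Q = 44 + 1.5Q, so Q = 10 and P = 59.
Monopoly sets MR = MC: 89 − 6Q = 44 + 1.5Q ⇒ Q = 6, P = 89 − 3·6 = 71.
CS = ½·(89 − 59)·10 = 150; PS = (59·10 − 44·10 − ½·1.5·10²) = 75; TS = 225.
CS = ½·(89 − 71)·6 = 54; PS = (71·6 − 44·6 − ½·1.5·6²) = 135; TS = 189.
DWL = 225 − 189 = 36.

DWL = 36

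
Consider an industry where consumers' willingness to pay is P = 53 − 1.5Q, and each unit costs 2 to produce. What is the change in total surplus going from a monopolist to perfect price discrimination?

Monopoly sets MR = MC: 53 − 3Q = 2 ⇒ Q = 17, P = 53 − 1.5·17 = 27.5.
CS = ½·(53 − 27.5)·17 = 216.75; PS = (27.5 − 2)·17 = 433.5; TS = 650.25.
A perfectly discriminating monopolist sells every unit with P(Q) ≥ MC(Q), so output equals the competitive quantity Q = 34. Each buyer pays their reservation price, so CS = 0 and the firm captures all surplus.
TS = 867 (equal to competitive TS).
Change in total surplus: 867 − 650.25 = 216.75.

TS rises by 216.75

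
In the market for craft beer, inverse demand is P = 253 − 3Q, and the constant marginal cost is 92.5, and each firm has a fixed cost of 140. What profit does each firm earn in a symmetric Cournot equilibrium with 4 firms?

π_i = 203.47

With 4 symmetric Cournot firms, each firm's FOC gives 253 − 15q = 92.5, so q = 10.7, Q = 4·10.7 = 42.8, and P = 124.6.
Each firm's profit = (124.6 − 92.5)·10.7 − 140 = 203.47.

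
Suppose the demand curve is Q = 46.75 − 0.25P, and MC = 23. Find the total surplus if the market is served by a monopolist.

Inverting demand: P = 187 − 4Q.
Monopoly sets MR = MC: 187 − 8Q = 23 ⇒ Q = 20.5, P = 187 − 4·20.5 = 105.
CS = ½·(187 − 105)·20.5 = 840.5; PS = (105 − 23)·20.5 = 1681; TS = 2521.5.

TS = 2521.5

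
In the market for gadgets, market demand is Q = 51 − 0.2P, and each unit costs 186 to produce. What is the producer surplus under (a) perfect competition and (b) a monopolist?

Competition: PS = 0; Monopoly: PS = 238.05

Inverting demand: P = 255 − 5Q.
Under competition P = MC = 186, so Q = (255 − 186)/5 = 13.8.
PS = (186 − 186)·13.8 = 0.
The monopolist equates marginal revenue to marginal cost: 255 − 10Q = 186, so Q = 6.9. From demand, P = 220.5.
PS = (220.5 − 186)·6.9 = 238.05.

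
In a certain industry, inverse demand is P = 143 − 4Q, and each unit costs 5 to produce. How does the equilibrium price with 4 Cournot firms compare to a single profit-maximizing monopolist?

Cournot: P = 32.6; Monopoly: P = 74

With 4 symmetric Cournot firms, each firm's FOC gives 143 − 20q = 5, so q = 6.9, Q = 4·6.9 = 27.6, and P = 32.6.
Monopoly sets MR = MC: 143 − 8Q = 5 ⇒ Q = 17.25, P = 143 − 4·17.25 = 74.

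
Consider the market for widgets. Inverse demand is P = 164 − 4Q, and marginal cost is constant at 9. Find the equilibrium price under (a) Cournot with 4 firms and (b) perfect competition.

Cournot: P = 40; Competition: P = 9

In a 4-firm Cournot equilibrium, symmetry and the first-order condition give q = (164 − 9)/(20) = 7.75. So Q = 31 and P = 40.
Under competition P = MC = 9, so Q = (164 − 9)/4 = 38.75.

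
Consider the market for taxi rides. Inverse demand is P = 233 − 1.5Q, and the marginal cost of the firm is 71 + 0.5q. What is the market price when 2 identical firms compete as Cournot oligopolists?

P = 135.8

Cournot with 2 identical firms: the symmetric best-response condition is 233 − 4.5q = 71 + 0.5q. Each firm produces q = 32.4, total output Q = 64.8, price P = 135.8.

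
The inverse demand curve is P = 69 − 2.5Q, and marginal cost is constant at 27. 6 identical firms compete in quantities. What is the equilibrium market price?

In a 6-firm Cournot equilibrium, symmetry and the first-order condition give q = (69 − 27)/(17.5) = 2.4. So Q = 14.4 and P = 33.

P = 33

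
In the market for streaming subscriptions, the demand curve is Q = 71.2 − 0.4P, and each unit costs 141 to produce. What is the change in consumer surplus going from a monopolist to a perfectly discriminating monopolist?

Inverting demand: P = 178 − 2.5Q.
Monopoly sets MR = MC: 178 − 5Q = 141 ⇒ Q = 7.4, P = 178 − 2.5·7.4 = 159.5.
CS = ½·(178 − 159.5)·7.4 = 68.45.
A perfectly discriminating monopolist sells every unit with P(Q) ≥ MC(Q), so output equals the competitive quantity Q = 14.8. Each buyer pays their reservation price, so CS = 0 and the firm captures all surplus.
CS = 0.
Change in consumer surplus: 0 − 68.45 = −68.45.

CS falls by 68.45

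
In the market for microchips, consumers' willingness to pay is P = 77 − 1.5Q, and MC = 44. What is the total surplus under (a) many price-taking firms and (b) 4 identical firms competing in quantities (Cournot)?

Under competition P = MC = 44, so Q = (77 − 44)/1.5 = 22.
CS = ½·(77 − 44)·22 = 363; PS = (44 − 44)·22 = 0; TS = 363.
Cournot with 4 identical firms: the symmetric best-response condition is 77 − 7.5q = 44. Each firm produces q = 4.4, total output Q = 17.6, price P = 50.6.
CS = ½·(77 − 50.6)·17.6 = 232.32; PS = (50.6 − 44)·17.6 = 116.16; TS = 348.48.

Competition: TS = 363; Cournot: TS = 348.48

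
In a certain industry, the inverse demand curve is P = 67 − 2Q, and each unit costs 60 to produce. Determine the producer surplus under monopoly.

The monopolist equates marginal revenue to marginal cost: 67 − 4Q = 60, so Q = 1.75. From demand, P = 63.5.
PS = (63.5 − 60)·1.75 = 6.125.

PS = 6.125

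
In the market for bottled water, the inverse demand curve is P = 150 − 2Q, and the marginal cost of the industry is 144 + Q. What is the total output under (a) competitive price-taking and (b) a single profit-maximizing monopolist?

Competitive equilibrium sets price equal to marginal cost: 150 − 2Q = 144 + Q, so Q = 2 and P = 146.
Monopoly sets MR = MC: 150 − 4Q = 144 + Q ⇒ Q = 1.2, P = 150 − 2·1.2 = 147.6.

Competition: Q = 2; Monopoly: Q = 1.2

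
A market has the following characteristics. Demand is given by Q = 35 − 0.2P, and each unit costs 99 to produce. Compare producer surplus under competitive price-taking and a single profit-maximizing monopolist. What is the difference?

Inverting demand: P = 175 − 5Q.
Perfect competition: P = MC = 99, so 175 − 5Q = 99 and Q = 15.2.
PS = (99 − 99)·15.2 = 0.
A monopolist chooses Q where MR = MC. MR = 175 − 10Q; setting this equal to 99 gives Q = 7.6 and P = 137.
PS = (137 − 99)·7.6 = 288.8.
Change in producer surplus: 288.8 − 0 = 288.8.

Producer surplus rises by 288.8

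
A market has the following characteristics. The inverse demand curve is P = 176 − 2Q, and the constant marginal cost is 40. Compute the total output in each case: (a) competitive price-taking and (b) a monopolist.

Competition: Q = 68; Monopoly: Q = 34

Perfect competition: P = MC = 40, so 176 − 2Q = 40 and Q = 68.
Monopoly sets MR = MC: 176 − 4Q = 40 ⇒ Q = 34, P = 176 − 2·34 = 108.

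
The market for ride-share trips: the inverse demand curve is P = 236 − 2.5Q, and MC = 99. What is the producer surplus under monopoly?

The monopolist equates marginal revenue to marginal cost: 236 − 5Q = 99, so Q = 27.4. From demand, P = 167.5.
PS = (167.5 − 99)·27.4 = 1876.9.

PS = 1876.9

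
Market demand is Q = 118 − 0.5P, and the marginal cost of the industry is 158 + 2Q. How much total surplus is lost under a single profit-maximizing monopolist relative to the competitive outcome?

Inverting demand: P = 236 − 2Q.
Competitive equilibrium sets price equal to marginal cost: 236 − 2Q = 158 + 2Q, so Q = 19.5 and P = 197.
A monopolist chooses Q where MR = MC. MR = 236 − 4Q; setting this equal to 158 + 2Q gives Q = 13 and P = 210.
CS = ½·(236 − 197)·19.5 = 380.25; PS = (197·19.5 − 158·19.5 − ½·2·19.5²) = 380.25; TS = 760.5.
CS = ½·(236 − 210)·13 = 169; PS = (210·13 − 158·13 − ½·2·13²) = 507; TS = 676.
DWL = 760.5 − 676 = 84.5.

DWL = 84.5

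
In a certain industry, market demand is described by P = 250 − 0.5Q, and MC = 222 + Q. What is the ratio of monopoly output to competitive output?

Q_m/Q_c = 0.75

A monopolist chooses Q where MR = MC. MR = 250 − Q; setting this equal to 222 + Q gives Q = 14 and P = 243.
Under competition P = MC: 250 − 0.5Q = 222 + Q ⇒ Q = 56/3, P = 722/3.
Ratio Q_m/Q_c = 14/(56/3) = 0.75.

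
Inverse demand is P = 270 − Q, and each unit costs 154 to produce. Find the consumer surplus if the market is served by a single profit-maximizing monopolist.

CS = 1682

The monopolist equates marginal revenue to marginal cost: 270 − 2Q = 154, so Q = 58. From demand, P = 212.
CS = ½·(270 − 212)·58 = 1682.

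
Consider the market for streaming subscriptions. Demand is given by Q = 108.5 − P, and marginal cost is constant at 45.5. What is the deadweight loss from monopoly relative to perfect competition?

Inverting demand: P = 108.5 − Q.
Under competition P = MC = 45.5, so Q = (108.5 − 45.5)/1 = 63.
A monopolist chooses Q where MR = MC. MR = 108.5 − 2Q; setting this equal to 45.5 gives Q = 31.5 and P = 77.
DWL is the triangle between Q = 31.5 and Q = 63: ½·(63 − 31.5)·(77 − 45.5) = 496.125.

DWL = 496.125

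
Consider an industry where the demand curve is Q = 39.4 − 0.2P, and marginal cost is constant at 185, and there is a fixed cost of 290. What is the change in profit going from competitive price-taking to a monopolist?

Inverting demand: P = 197 − 5Q.
Competitive firms price at marginal cost: P = 185, giving Q = 2.4.
Profit = (185 − 185)·2.4 − 290 = −290.
A monopolist chooses Q where MR = MC. MR = 197 − 10Q; setting this equal to 185 gives Q = 1.2 and P = 191.
Profit = (191 − 185)·1.2 − 290 = −282.8.
Change in profit: −282.8 − −290 = 7.2.

π rises by 7.2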